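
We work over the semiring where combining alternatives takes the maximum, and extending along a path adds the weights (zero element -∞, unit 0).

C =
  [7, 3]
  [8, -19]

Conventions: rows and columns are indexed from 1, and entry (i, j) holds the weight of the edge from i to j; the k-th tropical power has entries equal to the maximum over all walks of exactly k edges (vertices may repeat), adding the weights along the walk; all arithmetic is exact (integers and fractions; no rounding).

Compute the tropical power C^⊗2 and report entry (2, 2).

C^⊗2:
  [14, 10]
  [15, 11]
Key observation: the optimum is the walk 2->1->2, with weight 8 + 3 = 11.
Optimal value attained by: walk 2->1->2.
Answer: (C^⊗2)[2][2] = 11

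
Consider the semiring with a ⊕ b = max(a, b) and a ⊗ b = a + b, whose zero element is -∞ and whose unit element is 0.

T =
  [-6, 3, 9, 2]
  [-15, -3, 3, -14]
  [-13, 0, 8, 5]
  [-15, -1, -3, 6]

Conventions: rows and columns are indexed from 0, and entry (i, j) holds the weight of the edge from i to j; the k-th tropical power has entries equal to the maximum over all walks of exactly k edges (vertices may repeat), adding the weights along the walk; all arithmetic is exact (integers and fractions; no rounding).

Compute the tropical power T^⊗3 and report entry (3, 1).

T^⊗2:
  [-4, 9, 17, 14]
  [-10, 3, 11, 8]
  [-5, 8, 16, 13]
  [-9, 5, 5, 12]
T^⊗3:
  [4, 17, 25, 22]
  [-2, 11, 19, 16]
  [3, 16, 24, 21]
  [-3, 11, 13, 18]
Key observation: the optimum is the walk 3->3->3->1, with weight 6 + 6 + (-1) = 11.
Optimal value attained by: walk 3->3->3->1.
Answer: (T^⊗3)[3][1] = 11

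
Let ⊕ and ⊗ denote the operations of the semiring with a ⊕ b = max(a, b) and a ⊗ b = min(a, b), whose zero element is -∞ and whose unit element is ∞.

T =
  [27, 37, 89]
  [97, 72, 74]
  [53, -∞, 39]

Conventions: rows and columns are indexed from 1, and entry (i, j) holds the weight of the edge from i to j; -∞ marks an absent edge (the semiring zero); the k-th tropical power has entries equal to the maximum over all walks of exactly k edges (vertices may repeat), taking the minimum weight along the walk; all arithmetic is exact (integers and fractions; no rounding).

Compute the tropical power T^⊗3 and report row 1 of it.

T^⊗2:
  [53, 37, 39]
  [72, 72, 89]
  [39, 37, 53]
T^⊗3:
  [39, 37, 53]
  [72, 72, 72]
  [53, 37, 39]
Answer: row 1 of T^⊗3 = [39, 37, 53]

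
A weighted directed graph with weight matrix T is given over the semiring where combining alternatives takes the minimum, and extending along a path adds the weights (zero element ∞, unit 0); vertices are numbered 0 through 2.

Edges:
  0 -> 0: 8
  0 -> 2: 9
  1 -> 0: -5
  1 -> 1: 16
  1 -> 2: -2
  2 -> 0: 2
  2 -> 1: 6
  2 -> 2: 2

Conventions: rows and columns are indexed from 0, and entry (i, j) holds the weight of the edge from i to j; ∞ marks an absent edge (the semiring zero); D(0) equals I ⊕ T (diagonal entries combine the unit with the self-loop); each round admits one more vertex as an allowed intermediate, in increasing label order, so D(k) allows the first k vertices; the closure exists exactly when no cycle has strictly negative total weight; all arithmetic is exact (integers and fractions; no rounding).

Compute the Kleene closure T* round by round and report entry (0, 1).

D(0):
  [0, ∞, 9]
  [-5, 0, -2]
  [2, 6, 0]
D(1):
  [0, ∞, 9]
  [-5, 0, -2]
  [2, 6, 0]
D(2):
  [0, ∞, 9]
  [-5, 0, -2]
  [1, 6, 0]
D(3):
  [0, 15, 9]
  [-5, 0, -2]
  [1, 6, 0]
Answer: T*[0][1] = 15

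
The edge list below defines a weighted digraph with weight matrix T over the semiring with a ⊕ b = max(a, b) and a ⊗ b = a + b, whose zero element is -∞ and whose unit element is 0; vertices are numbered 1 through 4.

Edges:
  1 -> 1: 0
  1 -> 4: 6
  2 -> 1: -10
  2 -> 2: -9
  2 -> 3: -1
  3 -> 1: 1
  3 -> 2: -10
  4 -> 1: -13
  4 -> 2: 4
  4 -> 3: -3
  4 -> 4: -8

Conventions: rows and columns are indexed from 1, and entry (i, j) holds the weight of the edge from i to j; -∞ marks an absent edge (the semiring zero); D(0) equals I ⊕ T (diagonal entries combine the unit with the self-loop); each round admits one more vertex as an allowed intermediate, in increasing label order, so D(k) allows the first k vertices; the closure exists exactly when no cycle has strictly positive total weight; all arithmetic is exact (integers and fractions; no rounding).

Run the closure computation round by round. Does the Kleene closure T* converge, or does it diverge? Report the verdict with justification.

D(0):
  [0, -∞, -∞, 6]
  [-10, 0, -1, -∞]
  [1, -10, 0, -∞]
  [-13, 4, -3, 0]
D(1):
  [0, -∞, -∞, 6]
  [-10, 0, -1, -4]
  [1, -10, 0, 7]
  [-13, 4, -3, 0]
D(2):
  [0, -∞, -∞, 6]
  [-10, 0, -1, -4]
  [1, -10, 0, 7]
  [-6, 4, 3, 0]
Detection: at round 3, diagonal entry (4, 4) turns strictly positive.
Key observation: the cycle 4->2->3->1->4 has total weight 4 + (-1) + 1 + 6, which is strictly positive.
Answer: DIVERGES — positive cycle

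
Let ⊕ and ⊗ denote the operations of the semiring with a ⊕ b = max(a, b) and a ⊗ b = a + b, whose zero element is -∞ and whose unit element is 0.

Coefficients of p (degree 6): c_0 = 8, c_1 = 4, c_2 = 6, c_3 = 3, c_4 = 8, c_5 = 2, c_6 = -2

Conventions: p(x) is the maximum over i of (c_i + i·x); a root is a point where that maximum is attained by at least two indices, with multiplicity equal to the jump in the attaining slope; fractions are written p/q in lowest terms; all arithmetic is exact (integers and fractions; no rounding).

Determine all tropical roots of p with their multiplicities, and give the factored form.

hull edge (i=0, c=8) to (i=4, c=8): slope 0, span 4
hull edge (i=4, c=8) to (i=6, c=-2): slope -5, span 2
Factored form: p(x) = -2 ⊗ (x ⊕ 0) ⊗ (x ⊕ 0) ⊗ (x ⊕ 0) ⊗ (x ⊕ 0) ⊗ (x ⊕ 5) ⊗ (x ⊕ 5)
Answer: roots = 0 (mult 4), 5 (mult 2)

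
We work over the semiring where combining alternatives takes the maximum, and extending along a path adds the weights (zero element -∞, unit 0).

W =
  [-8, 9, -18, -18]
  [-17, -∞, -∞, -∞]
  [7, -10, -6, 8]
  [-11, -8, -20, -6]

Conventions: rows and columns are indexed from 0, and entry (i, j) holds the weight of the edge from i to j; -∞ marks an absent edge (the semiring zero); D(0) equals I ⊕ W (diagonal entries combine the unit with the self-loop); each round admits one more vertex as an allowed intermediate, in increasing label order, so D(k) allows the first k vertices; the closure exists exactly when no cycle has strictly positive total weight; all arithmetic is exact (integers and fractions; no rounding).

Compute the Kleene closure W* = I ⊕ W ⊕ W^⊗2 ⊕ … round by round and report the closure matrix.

D(0):
  [0, 9, -18, -18]
  [-17, 0, -∞, -∞]
  [7, -10, 0, 8]
  [-11, -8, -20, 0]
D(1):
  [0, 9, -18, -18]
  [-17, 0, -35, -35]
  [7, 16, 0, 8]
  [-11, -2, -20, 0]
D(2):
  [0, 9, -18, -18]
  [-17, 0, -35, -35]
  [7, 16, 0, 8]
  [-11, -2, -20, 0]
D(3):
  [0, 9, -18, -10]
  [-17, 0, -35, -27]
  [7, 16, 0, 8]
  [-11, -2, -20, 0]
D(4):
  [0, 9, -18, -10]
  [-17, 0, -35, -27]
  [7, 16, 0, 8]
  [-11, -2, -20, 0]
Answer: W* = [[0, 9, -18, -10], [-17, 0, -35, -27], [7, 16, 0, 8], [-11, -2, -20, 0]]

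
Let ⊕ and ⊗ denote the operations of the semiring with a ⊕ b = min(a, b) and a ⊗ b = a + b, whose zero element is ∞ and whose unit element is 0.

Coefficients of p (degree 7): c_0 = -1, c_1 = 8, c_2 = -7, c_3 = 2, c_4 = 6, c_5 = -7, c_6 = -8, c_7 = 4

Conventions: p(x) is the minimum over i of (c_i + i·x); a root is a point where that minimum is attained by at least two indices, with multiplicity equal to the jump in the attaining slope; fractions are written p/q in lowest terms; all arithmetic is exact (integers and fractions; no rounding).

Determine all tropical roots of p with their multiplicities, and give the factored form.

hull edge (i=0, c=-1) to (i=2, c=-7): slope -3, span 2
hull edge (i=2, c=-7) to (i=6, c=-8): slope -1/4, span 4
hull edge (i=6, c=-8) to (i=7, c=4): slope 12, span 1
Factored form: p(x) = 4 ⊗ (x ⊕ (-12)) ⊗ (x ⊕ 1/4) ⊗ (x ⊕ 1/4) ⊗ (x ⊕ 1/4) ⊗ (x ⊕ 1/4) ⊗ (x ⊕ 3) ⊗ (x ⊕ 3)
Answer: roots = -12 (mult 1), 1/4 (mult 4), 3 (mult 2)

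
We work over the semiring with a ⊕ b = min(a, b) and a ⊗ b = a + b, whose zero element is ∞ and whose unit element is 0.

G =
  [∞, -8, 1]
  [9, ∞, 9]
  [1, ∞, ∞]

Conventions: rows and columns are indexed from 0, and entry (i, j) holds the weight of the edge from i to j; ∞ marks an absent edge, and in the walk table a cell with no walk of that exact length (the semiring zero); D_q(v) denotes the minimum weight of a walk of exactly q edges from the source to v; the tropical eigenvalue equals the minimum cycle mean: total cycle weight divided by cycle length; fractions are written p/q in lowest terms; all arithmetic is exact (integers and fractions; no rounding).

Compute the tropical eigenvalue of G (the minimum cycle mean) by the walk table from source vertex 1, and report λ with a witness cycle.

q=0: [∞, 0, ∞]
q=1: [9, ∞, 9]
q=2: [10, 1, 10]
q=3: [10, 2, 10]
Optimal cycle mean attained by: cycle 0->1->0, total (-8) + 9, length 2.
Answer: λ = 1/2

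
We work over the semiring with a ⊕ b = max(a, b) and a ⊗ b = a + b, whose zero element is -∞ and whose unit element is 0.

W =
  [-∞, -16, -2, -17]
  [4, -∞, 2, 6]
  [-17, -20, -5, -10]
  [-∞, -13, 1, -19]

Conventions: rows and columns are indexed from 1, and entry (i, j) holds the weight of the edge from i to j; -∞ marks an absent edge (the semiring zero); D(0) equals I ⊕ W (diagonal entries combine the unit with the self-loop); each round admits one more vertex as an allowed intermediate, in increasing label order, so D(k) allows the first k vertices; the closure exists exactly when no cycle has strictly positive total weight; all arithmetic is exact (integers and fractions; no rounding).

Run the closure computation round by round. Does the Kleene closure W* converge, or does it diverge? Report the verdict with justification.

D(0):
  [0, -16, -2, -17]
  [4, 0, 2, 6]
  [-17, -20, 0, -10]
  [-∞, -13, 1, 0]
D(1):
  [0, -16, -2, -17]
  [4, 0, 2, 6]
  [-17, -20, 0, -10]
  [-∞, -13, 1, 0]
D(2):
  [0, -16, -2, -10]
  [4, 0, 2, 6]
  [-16, -20, 0, -10]
  [-9, -13, 1, 0]
D(3):
  [0, -16, -2, -10]
  [4, 0, 2, 6]
  [-16, -20, 0, -10]
  [-9, -13, 1, 0]
D(4):
  [0, -16, -2, -10]
  [4, 0, 7, 6]
  [-16, -20, 0, -10]
  [-9, -13, 1, 0]
Key observation: every diagonal entry stays at the unit through all rounds, so no improving cycle exists.
Answer: CONVERGES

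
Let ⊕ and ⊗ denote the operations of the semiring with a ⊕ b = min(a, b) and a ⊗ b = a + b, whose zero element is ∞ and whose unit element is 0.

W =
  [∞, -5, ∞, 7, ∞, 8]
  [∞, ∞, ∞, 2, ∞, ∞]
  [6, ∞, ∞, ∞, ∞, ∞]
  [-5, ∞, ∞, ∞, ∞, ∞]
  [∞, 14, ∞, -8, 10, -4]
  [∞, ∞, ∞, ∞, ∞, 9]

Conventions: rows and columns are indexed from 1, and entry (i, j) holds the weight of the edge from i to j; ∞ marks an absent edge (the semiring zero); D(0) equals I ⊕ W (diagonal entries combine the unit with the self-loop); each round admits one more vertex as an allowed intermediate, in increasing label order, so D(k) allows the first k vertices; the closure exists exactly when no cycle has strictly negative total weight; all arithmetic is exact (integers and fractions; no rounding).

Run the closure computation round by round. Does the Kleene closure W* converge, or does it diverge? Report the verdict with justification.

D(0):
  [0, -5, ∞, 7, ∞, 8]
  [∞, 0, ∞, 2, ∞, ∞]
  [6, ∞, 0, ∞, ∞, ∞]
  [-5, ∞, ∞, 0, ∞, ∞]
  [∞, 14, ∞, -8, 0, -4]
  [∞, ∞, ∞, ∞, ∞, 0]
D(1):
  [0, -5, ∞, 7, ∞, 8]
  [∞, 0, ∞, 2, ∞, ∞]
  [6, 1, 0, 13, ∞, 14]
  [-5, -10, ∞, 0, ∞, 3]
  [∞, 14, ∞, -8, 0, -4]
  [∞, ∞, ∞, ∞, ∞, 0]
Detection: at round 2, diagonal entry (4, 4) turns strictly negative.
Key observation: the cycle 4->1->2->4 has total weight (-5) + (-5) + 2, which is strictly negative.
Answer: DIVERGES — negative cycle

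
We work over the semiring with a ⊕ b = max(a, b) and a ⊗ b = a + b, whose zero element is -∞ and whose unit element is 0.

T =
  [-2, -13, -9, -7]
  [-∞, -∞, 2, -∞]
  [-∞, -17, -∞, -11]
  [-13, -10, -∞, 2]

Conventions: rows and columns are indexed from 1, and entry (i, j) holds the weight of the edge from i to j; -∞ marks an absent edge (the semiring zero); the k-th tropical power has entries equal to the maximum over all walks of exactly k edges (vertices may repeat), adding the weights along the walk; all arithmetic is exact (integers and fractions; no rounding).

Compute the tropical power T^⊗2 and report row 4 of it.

T^⊗2:
  [-4, -15, -11, -5]
  [-∞, -15, -∞, -9]
  [-24, -21, -15, -9]
  [-11, -8, -8, 4]
Answer: row 4 of T^⊗2 = [-11, -8, -8, 4]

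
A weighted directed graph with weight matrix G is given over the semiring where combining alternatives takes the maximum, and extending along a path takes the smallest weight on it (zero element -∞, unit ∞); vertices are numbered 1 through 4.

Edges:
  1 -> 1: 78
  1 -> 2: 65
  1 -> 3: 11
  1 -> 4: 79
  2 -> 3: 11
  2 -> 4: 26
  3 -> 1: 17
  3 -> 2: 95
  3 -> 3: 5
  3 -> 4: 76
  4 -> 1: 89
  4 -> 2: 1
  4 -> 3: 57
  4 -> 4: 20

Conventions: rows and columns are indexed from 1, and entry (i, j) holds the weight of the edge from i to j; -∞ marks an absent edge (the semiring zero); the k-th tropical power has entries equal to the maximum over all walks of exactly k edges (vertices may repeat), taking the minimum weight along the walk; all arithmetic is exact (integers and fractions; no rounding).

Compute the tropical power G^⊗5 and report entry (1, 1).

G^⊗2:
  [79, 65, 57, 78]
  [26, 11, 26, 20]
  [76, 17, 57, 26]
  [78, 65, 20, 79]
G^⊗3:
  [78, 65, 57, 79]
  [26, 26, 20, 26]
  [76, 65, 26, 76]
  [79, 65, 57, 78]
G^⊗4:
  [79, 65, 57, 78]
  [26, 26, 26, 26]
  [76, 65, 57, 76]
  [78, 65, 57, 79]
G^⊗5:
  [78, 65, 57, 79]
  [26, 26, 26, 26]
  [76, 65, 57, 76]
  [79, 65, 57, 78]
Key observation: the optimum is the walk 1->1->4->1->4->1, with weight 78 min 79 min 89 min 79 min 89 = 78.
Optimal value attained by: walk 1->1->4->1->4->1.
Answer: (G^⊗5)[1][1] = 78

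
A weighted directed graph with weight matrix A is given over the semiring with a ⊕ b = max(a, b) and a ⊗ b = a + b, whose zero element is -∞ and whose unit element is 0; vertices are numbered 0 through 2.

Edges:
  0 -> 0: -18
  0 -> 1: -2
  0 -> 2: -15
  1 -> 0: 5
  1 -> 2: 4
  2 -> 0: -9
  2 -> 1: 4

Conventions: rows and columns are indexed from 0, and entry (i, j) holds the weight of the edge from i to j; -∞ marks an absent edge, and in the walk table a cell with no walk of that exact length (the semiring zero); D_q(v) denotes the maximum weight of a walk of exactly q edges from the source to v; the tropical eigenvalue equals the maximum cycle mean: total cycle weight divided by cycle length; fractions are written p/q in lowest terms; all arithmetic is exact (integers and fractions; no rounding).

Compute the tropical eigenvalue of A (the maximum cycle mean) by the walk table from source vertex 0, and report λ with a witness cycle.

q=0: [0, -∞, -∞]
q=1: [-18, -2, -15]
q=2: [3, -11, 2]
q=3: [-6, 6, -7]
Optimal cycle mean attained by: cycle 1->2->1, total 4 + 4, length 2.
Answer: λ = 4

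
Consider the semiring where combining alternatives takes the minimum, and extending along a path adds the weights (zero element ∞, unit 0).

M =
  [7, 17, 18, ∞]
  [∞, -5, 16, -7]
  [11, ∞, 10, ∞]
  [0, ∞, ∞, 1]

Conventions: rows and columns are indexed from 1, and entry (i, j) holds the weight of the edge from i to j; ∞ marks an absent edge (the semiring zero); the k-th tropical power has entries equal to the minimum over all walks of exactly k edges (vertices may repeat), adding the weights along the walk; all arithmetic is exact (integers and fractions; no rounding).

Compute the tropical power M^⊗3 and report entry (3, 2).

M^⊗2:
  [14, 12, 25, 10]
  [-7, -10, 11, -12]
  [18, 28, 20, ∞]
  [1, 17, 18, 2]
M^⊗3:
  [10, 7, 28, 5]
  [-12, -15, 6, -17]
  [25, 23, 30, 21]
  [2, 12, 19, 3]
Key observation: the optimum is the walk 3->1->2->2, with weight 11 + 17 + (-5) = 23.
Optimal value attained by: walk 3->1->2->2.
Answer: (M^⊗3)[3][2] = 23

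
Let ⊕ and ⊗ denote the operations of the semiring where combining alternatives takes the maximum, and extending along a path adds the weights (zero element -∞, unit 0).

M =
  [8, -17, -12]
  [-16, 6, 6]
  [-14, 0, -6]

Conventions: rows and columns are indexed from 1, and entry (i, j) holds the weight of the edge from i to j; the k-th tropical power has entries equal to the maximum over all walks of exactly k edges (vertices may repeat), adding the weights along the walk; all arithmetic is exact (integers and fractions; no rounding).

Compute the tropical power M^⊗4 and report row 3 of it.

M^⊗2:
  [16, -9, -4]
  [-8, 12, 12]
  [-6, 6, 6]
M^⊗3:
  [24, -1, 4]
  [0, 18, 18]
  [2, 12, 12]
M^⊗4:
  [32, 7, 12]
  [8, 24, 24]
  [10, 18, 18]
Answer: row 3 of M^⊗4 = [10, 18, 18]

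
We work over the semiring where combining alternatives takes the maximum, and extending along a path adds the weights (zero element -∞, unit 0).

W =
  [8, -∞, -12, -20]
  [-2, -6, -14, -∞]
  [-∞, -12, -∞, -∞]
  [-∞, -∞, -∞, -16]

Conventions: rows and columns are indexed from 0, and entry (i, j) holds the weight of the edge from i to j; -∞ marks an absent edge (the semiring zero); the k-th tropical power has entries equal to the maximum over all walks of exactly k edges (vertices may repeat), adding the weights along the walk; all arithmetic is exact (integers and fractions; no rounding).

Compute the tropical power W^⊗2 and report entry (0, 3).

W^⊗2:
  [16, -24, -4, -12]
  [6, -12, -14, -22]
  [-14, -18, -26, -∞]
  [-∞, -∞, -∞, -32]
Key observation: the optimum is the walk 0->0->3, with weight 8 + (-20) = -12.
Optimal value attained by: walk 0->0->3.
Answer: (W^⊗2)[0][3] = -12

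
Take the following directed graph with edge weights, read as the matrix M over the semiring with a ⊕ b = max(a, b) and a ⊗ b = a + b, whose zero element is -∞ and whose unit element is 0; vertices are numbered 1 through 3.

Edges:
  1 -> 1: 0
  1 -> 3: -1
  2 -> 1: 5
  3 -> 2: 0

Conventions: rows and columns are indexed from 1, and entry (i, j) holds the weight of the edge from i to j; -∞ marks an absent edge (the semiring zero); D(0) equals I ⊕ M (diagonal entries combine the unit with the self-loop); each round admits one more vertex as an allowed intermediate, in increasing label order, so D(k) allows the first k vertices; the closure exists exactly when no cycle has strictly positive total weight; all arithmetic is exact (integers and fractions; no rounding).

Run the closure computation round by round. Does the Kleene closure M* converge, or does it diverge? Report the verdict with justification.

D(0):
  [0, -∞, -1]
  [5, 0, -∞]
  [-∞, 0, 0]
D(1):
  [0, -∞, -1]
  [5, 0, 4]
  [-∞, 0, 0]
Detection: at round 2, diagonal entry (3, 3) turns strictly positive.
Key observation: the cycle 3->2->1->3 has total weight 0 + 5 + (-1), which is strictly positive.
Answer: DIVERGES — positive cycle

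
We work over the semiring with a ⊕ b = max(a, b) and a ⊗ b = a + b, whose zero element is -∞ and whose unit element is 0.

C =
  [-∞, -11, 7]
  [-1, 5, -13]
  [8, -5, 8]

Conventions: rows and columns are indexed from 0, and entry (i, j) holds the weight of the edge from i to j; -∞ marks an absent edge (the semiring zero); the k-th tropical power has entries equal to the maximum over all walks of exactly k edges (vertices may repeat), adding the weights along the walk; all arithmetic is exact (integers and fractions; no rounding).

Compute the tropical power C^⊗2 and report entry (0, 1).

C^⊗2:
  [15, 2, 15]
  [4, 10, 6]
  [16, 3, 16]
Key observation: the optimum is the walk 0->2->1, with weight 7 + (-5) = 2.
Optimal value attained by: walk 0->2->1.
Answer: (C^⊗2)[0][1] = 2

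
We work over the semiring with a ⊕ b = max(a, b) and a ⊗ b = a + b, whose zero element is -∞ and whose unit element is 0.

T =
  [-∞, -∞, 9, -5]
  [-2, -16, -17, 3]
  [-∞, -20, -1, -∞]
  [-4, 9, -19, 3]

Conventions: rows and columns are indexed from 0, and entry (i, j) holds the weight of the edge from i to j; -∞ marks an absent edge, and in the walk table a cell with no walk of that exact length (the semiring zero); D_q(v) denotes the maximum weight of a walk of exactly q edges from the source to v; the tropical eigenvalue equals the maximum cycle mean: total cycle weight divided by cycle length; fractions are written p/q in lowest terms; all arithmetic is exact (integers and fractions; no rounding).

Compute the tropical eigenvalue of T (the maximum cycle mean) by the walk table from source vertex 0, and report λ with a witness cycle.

q=0: [0, -∞, -∞, -∞]
q=1: [-∞, -∞, 9, -5]
q=2: [-9, 4, 8, -2]
q=3: [2, 7, 7, 7]
q=4: [5, 16, 11, 10]
Optimal cycle mean attained by: cycle 1->3->1, total 3 + 9, length 2.
Answer: λ = 6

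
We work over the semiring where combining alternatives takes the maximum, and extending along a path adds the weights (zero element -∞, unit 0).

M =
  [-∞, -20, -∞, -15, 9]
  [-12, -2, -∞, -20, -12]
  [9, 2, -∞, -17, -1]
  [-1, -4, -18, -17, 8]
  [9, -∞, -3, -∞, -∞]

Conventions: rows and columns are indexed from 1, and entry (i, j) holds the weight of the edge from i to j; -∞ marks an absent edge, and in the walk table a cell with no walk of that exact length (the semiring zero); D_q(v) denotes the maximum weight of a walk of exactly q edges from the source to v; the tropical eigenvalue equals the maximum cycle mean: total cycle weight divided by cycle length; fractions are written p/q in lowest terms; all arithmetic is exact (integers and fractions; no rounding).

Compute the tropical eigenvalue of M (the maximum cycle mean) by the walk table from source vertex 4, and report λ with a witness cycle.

q=0: [-∞, -∞, -∞, 0, -∞]
q=1: [-1, -4, -18, -17, 8]
q=2: [17, -6, 5, -16, 8]
q=3: [17, 7, 5, 2, 26]
q=4: [35, 7, 23, 2, 26]
q=5: [35, 25, 23, 20, 44]
Optimal cycle mean attained by: cycle 1->5->1, total 9 + 9, length 2.
Answer: λ = 9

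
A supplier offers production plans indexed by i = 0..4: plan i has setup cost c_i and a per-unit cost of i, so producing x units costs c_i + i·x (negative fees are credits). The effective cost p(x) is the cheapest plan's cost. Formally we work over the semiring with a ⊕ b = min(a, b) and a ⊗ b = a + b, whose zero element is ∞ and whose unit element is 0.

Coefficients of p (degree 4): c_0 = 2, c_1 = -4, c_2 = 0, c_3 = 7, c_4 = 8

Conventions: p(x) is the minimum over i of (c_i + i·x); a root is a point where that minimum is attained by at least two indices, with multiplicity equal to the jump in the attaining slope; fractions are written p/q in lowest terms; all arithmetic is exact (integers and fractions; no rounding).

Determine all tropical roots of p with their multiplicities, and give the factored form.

hull edge (i=0, c=2) to (i=1, c=-4): slope -6, span 1
hull edge (i=1, c=-4) to (i=4, c=8): slope 4, span 3
Factored form: p(x) = 8 ⊗ (x ⊕ (-4)) ⊗ (x ⊕ (-4)) ⊗ (x ⊕ (-4)) ⊗ (x ⊕ 6)
Answer: roots = -4 (mult 3), 6 (mult 1)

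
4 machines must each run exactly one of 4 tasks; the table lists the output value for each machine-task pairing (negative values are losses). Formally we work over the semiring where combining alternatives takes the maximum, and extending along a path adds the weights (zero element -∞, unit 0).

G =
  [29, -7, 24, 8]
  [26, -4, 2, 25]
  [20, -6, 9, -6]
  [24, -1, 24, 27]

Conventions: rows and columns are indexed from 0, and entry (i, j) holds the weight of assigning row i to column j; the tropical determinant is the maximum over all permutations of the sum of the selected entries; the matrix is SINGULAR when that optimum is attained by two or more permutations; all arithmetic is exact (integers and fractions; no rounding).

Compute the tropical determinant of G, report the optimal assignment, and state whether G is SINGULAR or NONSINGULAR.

σ = (0, 1, 2, 3): 29 + (-4) + 9 + 27 = 61
σ = (0, 1, 3, 2): 29 + (-4) + (-6) + 24 = 43
σ = (0, 2, 1, 3): 29 + 2 + (-6) + 27 = 52
σ = (0, 2, 3, 1): 29 + 2 + (-6) + (-1) = 24
σ = (0, 3, 1, 2): 29 + 25 + (-6) + 24 = 72
σ = (0, 3, 2, 1): 29 + 25 + 9 + (-1) = 62
σ = (1, 0, 2, 3): (-7) + 26 + 9 + 27 = 55
σ = (1, 0, 3, 2): (-7) + 26 + (-6) + 24 = 37
σ = (1, 2, 0, 3): (-7) + 2 + 20 + 27 = 42
σ = (1, 2, 3, 0): (-7) + 2 + (-6) + 24 = 13
σ = (1, 3, 0, 2): (-7) + 25 + 20 + 24 = 62
σ = (1, 3, 2, 0): (-7) + 25 + 9 + 24 = 51
σ = (2, 0, 1, 3): 24 + 26 + (-6) + 27 = 71
σ = (2, 0, 3, 1): 24 + 26 + (-6) + (-1) = 43
σ = (2, 1, 0, 3): 24 + (-4) + 20 + 27 = 67
σ = (2, 1, 3, 0): 24 + (-4) + (-6) + 24 = 38
σ = (2, 3, 0, 1): 24 + 25 + 20 + (-1) = 68
σ = (2, 3, 1, 0): 24 + 25 + (-6) + 24 = 67
σ = (3, 0, 1, 2): 8 + 26 + (-6) + 24 = 52
σ = (3, 0, 2, 1): 8 + 26 + 9 + (-1) = 42
σ = (3, 1, 0, 2): 8 + (-4) + 20 + 24 = 48
σ = (3, 1, 2, 0): 8 + (-4) + 9 + 24 = 37
σ = (3, 2, 0, 1): 8 + 2 + 20 + (-1) = 29
σ = (3, 2, 1, 0): 8 + 2 + (-6) + 24 = 28
Optimal value attained by: σ = (0, 3, 1, 2).
Answer: det⊕(G) = 72; verdict: NONSINGULAR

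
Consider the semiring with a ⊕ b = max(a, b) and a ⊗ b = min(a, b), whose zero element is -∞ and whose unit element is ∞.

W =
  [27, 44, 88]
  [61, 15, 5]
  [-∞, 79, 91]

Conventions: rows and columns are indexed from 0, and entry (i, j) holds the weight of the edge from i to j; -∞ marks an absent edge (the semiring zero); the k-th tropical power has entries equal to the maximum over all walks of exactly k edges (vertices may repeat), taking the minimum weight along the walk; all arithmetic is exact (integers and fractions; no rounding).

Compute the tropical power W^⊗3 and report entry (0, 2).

W^⊗2:
  [44, 79, 88]
  [27, 44, 61]
  [61, 79, 91]
W^⊗3:
  [61, 79, 88]
  [44, 61, 61]
  [61, 79, 91]
Key observation: the optimum is the walk 0->2->2->2, with weight 88 min 91 min 91 = 88.
Optimal value attained by: walk 0->2->2->2.
Answer: (W^⊗3)[0][2] = 88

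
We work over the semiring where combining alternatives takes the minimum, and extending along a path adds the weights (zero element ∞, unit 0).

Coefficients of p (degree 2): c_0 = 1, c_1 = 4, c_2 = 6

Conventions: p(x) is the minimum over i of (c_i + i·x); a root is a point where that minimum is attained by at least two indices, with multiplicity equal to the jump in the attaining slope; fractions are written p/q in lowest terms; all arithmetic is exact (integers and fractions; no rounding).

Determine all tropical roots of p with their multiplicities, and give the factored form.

hull edge (i=0, c=1) to (i=2, c=6): slope 5/2, span 2
Factored form: p(x) = 6 ⊗ (x ⊕ (-5/2)) ⊗ (x ⊕ (-5/2))
Answer: roots = -5/2 (mult 2)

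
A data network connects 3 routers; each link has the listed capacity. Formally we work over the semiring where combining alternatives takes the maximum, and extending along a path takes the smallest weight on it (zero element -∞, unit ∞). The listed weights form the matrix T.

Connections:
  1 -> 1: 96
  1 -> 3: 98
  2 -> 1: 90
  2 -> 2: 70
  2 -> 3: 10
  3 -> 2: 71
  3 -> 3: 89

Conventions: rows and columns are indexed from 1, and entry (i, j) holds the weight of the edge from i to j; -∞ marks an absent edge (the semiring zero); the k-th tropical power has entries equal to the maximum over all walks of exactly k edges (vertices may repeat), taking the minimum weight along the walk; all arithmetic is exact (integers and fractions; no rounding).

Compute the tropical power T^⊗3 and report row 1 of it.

T^⊗2:
  [96, 71, 96]
  [90, 70, 90]
  [71, 71, 89]
T^⊗3:
  [96, 71, 96]
  [90, 71, 90]
  [71, 71, 89]
Answer: row 1 of T^⊗3 = [96, 71, 96]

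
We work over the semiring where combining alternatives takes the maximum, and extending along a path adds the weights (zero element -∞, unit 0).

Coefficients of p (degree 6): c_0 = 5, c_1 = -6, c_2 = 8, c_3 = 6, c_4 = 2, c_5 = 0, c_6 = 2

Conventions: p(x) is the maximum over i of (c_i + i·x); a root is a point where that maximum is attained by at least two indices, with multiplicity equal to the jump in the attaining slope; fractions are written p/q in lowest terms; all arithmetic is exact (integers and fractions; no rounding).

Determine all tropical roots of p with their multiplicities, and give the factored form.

hull edge (i=0, c=5) to (i=2, c=8): slope 3/2, span 2
hull edge (i=2, c=8) to (i=6, c=2): slope -3/2, span 4
Factored form: p(x) = 2 ⊗ (x ⊕ (-3/2)) ⊗ (x ⊕ (-3/2)) ⊗ (x ⊕ 3/2) ⊗ (x ⊕ 3/2) ⊗ (x ⊕ 3/2) ⊗ (x ⊕ 3/2)
Answer: roots = -3/2 (mult 2), 3/2 (mult 4)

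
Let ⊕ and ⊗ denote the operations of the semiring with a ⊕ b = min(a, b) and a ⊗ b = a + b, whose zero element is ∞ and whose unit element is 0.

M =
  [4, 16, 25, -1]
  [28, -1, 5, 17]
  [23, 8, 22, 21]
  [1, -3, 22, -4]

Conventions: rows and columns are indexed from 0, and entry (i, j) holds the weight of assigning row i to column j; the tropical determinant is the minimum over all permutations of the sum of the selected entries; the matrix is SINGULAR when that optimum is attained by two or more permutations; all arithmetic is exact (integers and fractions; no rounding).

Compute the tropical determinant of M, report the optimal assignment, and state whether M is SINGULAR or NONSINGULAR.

σ = (0, 1, 2, 3): 4 + (-1) + 22 + (-4) = 21
σ = (0, 1, 3, 2): 4 + (-1) + 21 + 22 = 46
σ = (0, 2, 1, 3): 4 + 5 + 8 + (-4) = 13
σ = (0, 2, 3, 1): 4 + 5 + 21 + (-3) = 27
σ = (0, 3, 1, 2): 4 + 17 + 8 + 22 = 51
σ = (0, 3, 2, 1): 4 + 17 + 22 + (-3) = 40
σ = (1, 0, 2, 3): 16 + 28 + 22 + (-4) = 62
σ = (1, 0, 3, 2): 16 + 28 + 21 + 22 = 87
σ = (1, 2, 0, 3): 16 + 5 + 23 + (-4) = 40
σ = (1, 2, 3, 0): 16 + 5 + 21 + 1 = 43
σ = (1, 3, 0, 2): 16 + 17 + 23 + 22 = 78
σ = (1, 3, 2, 0): 16 + 17 + 22 + 1 = 56
σ = (2, 0, 1, 3): 25 + 28 + 8 + (-4) = 57
σ = (2, 0, 3, 1): 25 + 28 + 21 + (-3) = 71
σ = (2, 1, 0, 3): 25 + (-1) + 23 + (-4) = 43
σ = (2, 1, 3, 0): 25 + (-1) + 21 + 1 = 46
σ = (2, 3, 0, 1): 25 + 17 + 23 + (-3) = 62
σ = (2, 3, 1, 0): 25 + 17 + 8 + 1 = 51
σ = (3, 0, 1, 2): (-1) + 28 + 8 + 22 = 57
σ = (3, 0, 2, 1): (-1) + 28 + 22 + (-3) = 46
σ = (3, 1, 0, 2): (-1) + (-1) + 23 + 22 = 43
σ = (3, 1, 2, 0): (-1) + (-1) + 22 + 1 = 21
σ = (3, 2, 0, 1): (-1) + 5 + 23 + (-3) = 24
σ = (3, 2, 1, 0): (-1) + 5 + 8 + 1 = 13
Optimal value attained by: σ = (0, 2, 1, 3).
Answer: det⊕(M) = 13; verdict: SINGULAR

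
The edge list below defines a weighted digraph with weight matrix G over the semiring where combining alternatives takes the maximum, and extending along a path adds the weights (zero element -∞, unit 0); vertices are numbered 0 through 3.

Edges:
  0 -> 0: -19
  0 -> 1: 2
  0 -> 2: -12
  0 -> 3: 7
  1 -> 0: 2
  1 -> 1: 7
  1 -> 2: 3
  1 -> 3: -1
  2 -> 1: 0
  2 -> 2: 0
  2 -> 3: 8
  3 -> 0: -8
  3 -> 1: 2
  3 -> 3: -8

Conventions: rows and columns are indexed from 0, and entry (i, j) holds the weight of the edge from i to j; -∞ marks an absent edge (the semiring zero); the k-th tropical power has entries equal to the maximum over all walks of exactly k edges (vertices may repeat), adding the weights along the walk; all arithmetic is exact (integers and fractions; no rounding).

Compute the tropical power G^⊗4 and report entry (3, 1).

G^⊗2:
  [4, 9, 5, 1]
  [9, 14, 10, 11]
  [2, 10, 3, 8]
  [4, 9, 5, 1]
G^⊗3:
  [11, 16, 12, 13]
  [16, 21, 17, 18]
  [12, 17, 13, 11]
  [11, 16, 12, 13]
G^⊗4:
  [18, 23, 19, 20]
  [23, 28, 24, 25]
  [19, 24, 20, 21]
  [18, 23, 19, 20]
Key observation: the optimum is the walk 3->1->1->1->1, with weight 2 + 7 + 7 + 7 = 23.
Optimal value attained by: walk 3->1->1->1->1.
Answer: (G^⊗4)[3][1] = 23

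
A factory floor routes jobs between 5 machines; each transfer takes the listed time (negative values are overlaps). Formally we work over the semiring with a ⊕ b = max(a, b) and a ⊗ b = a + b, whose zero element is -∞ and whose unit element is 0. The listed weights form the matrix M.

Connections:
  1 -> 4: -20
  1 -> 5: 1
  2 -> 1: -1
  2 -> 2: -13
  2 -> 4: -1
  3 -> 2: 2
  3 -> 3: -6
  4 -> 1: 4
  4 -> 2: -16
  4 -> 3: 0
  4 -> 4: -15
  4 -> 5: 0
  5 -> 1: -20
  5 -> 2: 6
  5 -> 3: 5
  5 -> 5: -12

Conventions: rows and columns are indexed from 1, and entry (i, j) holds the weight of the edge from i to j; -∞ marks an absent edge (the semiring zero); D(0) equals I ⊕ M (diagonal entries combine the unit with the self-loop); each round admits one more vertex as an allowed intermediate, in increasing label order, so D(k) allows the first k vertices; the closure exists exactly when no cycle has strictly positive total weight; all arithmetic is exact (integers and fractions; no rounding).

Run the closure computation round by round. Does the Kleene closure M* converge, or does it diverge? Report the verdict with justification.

D(0):
  [0, -∞, -∞, -20, 1]
  [-1, 0, -∞, -1, -∞]
  [-∞, 2, 0, -∞, -∞]
  [4, -16, 0, 0, 0]
  [-20, 6, 5, -∞, 0]
D(1):
  [0, -∞, -∞, -20, 1]
  [-1, 0, -∞, -1, 0]
  [-∞, 2, 0, -∞, -∞]
  [4, -16, 0, 0, 5]
  [-20, 6, 5, -40, 0]
Detection: at round 2, diagonal entry (5, 5) turns strictly positive.
Key observation: the cycle 5->2->1->5 has total weight 6 + (-1) + 1, which is strictly positive.
Answer: DIVERGES — positive cycle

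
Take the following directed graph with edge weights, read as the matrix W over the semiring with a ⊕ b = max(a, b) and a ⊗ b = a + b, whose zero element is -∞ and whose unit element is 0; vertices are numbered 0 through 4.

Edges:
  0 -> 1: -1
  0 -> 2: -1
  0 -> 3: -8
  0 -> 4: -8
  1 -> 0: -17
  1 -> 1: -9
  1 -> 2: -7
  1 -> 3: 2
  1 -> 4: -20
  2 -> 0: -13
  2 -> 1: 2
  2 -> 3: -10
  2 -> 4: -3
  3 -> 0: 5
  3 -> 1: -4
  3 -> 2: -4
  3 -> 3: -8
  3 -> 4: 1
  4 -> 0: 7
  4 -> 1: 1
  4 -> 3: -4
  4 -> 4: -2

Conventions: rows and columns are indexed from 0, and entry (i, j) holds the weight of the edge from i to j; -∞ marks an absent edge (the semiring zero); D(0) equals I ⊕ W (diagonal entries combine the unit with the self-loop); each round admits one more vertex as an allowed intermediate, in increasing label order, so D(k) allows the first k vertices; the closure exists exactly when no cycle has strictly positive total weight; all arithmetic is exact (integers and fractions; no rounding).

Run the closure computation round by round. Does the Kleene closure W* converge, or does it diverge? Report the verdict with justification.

D(0):
  [0, -1, -1, -8, -8]
  [-17, 0, -7, 2, -20]
  [-13, 2, 0, -10, -3]
  [5, -4, -4, 0, 1]
  [7, 1, -∞, -4, 0]
D(1):
  [0, -1, -1, -8, -8]
  [-17, 0, -7, 2, -20]
  [-13, 2, 0, -10, -3]
  [5, 4, 4, 0, 1]
  [7, 6, 6, -1, 0]
Detection: at round 2, diagonal entry (3, 3) turns strictly positive.
Key observation: the cycle 3->0->1->3 has total weight 5 + (-1) + 2, which is strictly positive.
Answer: DIVERGES — positive cycle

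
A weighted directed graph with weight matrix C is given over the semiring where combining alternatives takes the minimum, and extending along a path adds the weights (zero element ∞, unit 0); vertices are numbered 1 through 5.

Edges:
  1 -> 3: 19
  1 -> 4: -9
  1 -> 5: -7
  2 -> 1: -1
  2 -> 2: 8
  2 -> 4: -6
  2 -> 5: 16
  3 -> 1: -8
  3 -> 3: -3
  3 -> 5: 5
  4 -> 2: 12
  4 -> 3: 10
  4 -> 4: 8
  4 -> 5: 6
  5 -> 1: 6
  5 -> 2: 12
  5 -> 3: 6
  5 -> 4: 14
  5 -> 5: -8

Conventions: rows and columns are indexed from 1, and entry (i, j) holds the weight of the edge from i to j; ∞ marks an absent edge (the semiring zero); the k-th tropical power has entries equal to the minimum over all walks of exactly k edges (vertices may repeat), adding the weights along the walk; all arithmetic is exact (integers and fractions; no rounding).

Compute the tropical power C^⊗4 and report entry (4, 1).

C^⊗2:
  [-1, 3, -1, -1, -15]
  [7, 6, 4, -10, -8]
  [-11, 17, -6, -17, -15]
  [2, 18, 7, 6, -2]
  [-2, 4, -2, -3, -16]
C^⊗3:
  [-9, -3, -9, -10, -23]
  [-4, 2, -2, -2, -16]
  [-14, -5, -9, -20, -23]
  [-1, 10, 4, -7, -10]
  [-10, -4, -10, -11, -24]
C^⊗4:
  [-17, -11, -17, -18, -31]
  [-10, -4, -10, -13, -24]
  [-17, -11, -17, -23, -31]
  [-4, 2, -4, -10, -18]
  [-18, -12, -18, -19, -32]
Key observation: the optimum is the walk 4->3->3->3->1, with weight 10 + (-3) + (-3) + (-8) = -4.
Optimal value attained by: walk 4->3->3->3->1.
Answer: (C^⊗4)[4][1] = -4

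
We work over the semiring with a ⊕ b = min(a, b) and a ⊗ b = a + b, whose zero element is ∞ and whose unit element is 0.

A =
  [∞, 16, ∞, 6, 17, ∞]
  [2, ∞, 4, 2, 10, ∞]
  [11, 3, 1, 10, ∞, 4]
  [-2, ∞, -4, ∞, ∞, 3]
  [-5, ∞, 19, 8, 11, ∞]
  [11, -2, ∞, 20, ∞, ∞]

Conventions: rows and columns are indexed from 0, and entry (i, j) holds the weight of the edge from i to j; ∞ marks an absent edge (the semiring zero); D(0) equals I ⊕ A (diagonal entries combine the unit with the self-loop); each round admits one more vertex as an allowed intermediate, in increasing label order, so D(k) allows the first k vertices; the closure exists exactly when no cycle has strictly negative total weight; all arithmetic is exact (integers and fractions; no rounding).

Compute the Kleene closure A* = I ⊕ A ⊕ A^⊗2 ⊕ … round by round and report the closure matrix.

D(0):
  [0, 16, ∞, 6, 17, ∞]
  [2, 0, 4, 2, 10, ∞]
  [11, 3, 0, 10, ∞, 4]
  [-2, ∞, -4, 0, ∞, 3]
  [-5, ∞, 19, 8, 0, ∞]
  [11, -2, ∞, 20, ∞, 0]
D(1):
  [0, 16, ∞, 6, 17, ∞]
  [2, 0, 4, 2, 10, ∞]
  [11, 3, 0, 10, 28, 4]
  [-2, 14, -4, 0, 15, 3]
  [-5, 11, 19, 1, 0, ∞]
  [11, -2, ∞, 17, 28, 0]
D(2):
  [0, 16, 20, 6, 17, ∞]
  [2, 0, 4, 2, 10, ∞]
  [5, 3, 0, 5, 13, 4]
  [-2, 14, -4, 0, 15, 3]
  [-5, 11, 15, 1, 0, ∞]
  [0, -2, 2, 0, 8, 0]
D(3):
  [0, 16, 20, 6, 17, 24]
  [2, 0, 4, 2, 10, 8]
  [5, 3, 0, 5, 13, 4]
  [-2, -1, -4, 0, 9, 0]
  [-5, 11, 15, 1, 0, 19]
  [0, -2, 2, 0, 8, 0]
D(4):
  [0, 5, 2, 6, 15, 6]
  [0, 0, -2, 2, 10, 2]
  [3, 3, 0, 5, 13, 4]
  [-2, -1, -4, 0, 9, 0]
  [-5, 0, -3, 1, 0, 1]
  [-2, -2, -4, 0, 8, 0]
D(5):
  [0, 5, 2, 6, 15, 6]
  [0, 0, -2, 2, 10, 2]
  [3, 3, 0, 5, 13, 4]
  [-2, -1, -4, 0, 9, 0]
  [-5, 0, -3, 1, 0, 1]
  [-2, -2, -4, 0, 8, 0]
D(6):
  [0, 4, 2, 6, 14, 6]
  [0, 0, -2, 2, 10, 2]
  [2, 2, 0, 4, 12, 4]
  [-2, -2, -4, 0, 8, 0]
  [-5, -1, -3, 1, 0, 1]
  [-2, -2, -4, 0, 8, 0]
Answer: A* = [[0, 4, 2, 6, 14, 6], [0, 0, -2, 2, 10, 2], [2, 2, 0, 4, 12, 4], [-2, -2, -4, 0, 8, 0], [-5, -1, -3, 1, 0, 1], [-2, -2, -4, 0, 8, 0]]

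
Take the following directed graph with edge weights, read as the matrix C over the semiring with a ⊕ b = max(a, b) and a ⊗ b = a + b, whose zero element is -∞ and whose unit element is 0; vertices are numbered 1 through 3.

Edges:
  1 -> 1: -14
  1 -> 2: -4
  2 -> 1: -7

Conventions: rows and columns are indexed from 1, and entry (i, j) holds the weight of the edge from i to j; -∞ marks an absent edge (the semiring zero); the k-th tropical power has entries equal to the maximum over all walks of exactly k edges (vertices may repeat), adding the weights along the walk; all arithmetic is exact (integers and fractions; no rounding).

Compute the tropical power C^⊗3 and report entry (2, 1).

C^⊗2:
  [-11, -18, -∞]
  [-21, -11, -∞]
  [-∞, -∞, -∞]
C^⊗3:
  [-25, -15, -∞]
  [-18, -25, -∞]
  [-∞, -∞, -∞]
Key observation: the optimum is the walk 2->1->2->1, with weight (-7) + (-4) + (-7) = -18.
Optimal value attained by: walk 2->1->2->1.
Answer: (C^⊗3)[2][1] = -18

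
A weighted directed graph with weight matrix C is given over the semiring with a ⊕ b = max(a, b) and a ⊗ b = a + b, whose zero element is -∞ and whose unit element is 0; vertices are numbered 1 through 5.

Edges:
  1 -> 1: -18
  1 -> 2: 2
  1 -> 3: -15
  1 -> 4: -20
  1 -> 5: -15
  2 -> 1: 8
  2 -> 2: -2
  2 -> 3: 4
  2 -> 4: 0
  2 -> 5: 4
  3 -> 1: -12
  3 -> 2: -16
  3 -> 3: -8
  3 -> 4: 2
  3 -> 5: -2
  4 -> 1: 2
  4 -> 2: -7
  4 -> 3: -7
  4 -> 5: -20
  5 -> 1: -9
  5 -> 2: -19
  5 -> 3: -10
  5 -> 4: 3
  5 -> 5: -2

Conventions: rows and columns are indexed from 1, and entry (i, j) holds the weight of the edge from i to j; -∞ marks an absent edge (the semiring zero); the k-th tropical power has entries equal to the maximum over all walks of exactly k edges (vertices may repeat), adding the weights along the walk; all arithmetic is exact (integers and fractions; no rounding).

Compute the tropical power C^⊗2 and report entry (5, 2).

C^⊗2:
  [10, 0, 6, 2, 6]
  [6, 10, 2, 7, 2]
  [4, -5, -5, 1, -4]
  [1, 4, -3, -5, -3]
  [5, -4, -4, 1, -4]
Key observation: the optimum is the walk 5->4->2, with weight 3 + (-7) = -4.
Optimal value attained by: walk 5->4->2.
Answer: (C^⊗2)[5][2] = -4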